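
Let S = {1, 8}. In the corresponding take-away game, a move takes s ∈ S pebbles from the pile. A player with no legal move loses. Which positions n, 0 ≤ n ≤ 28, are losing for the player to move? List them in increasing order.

n :  0  1  2  3  4  5  6  7  8  9 10 11 12 13 14 15 16 17 18 19 20 21 22 23 24 25 26 27 28
G :  0  1  0  1  0  1  0  1  2  0  1  0  1  0  1  0  1  2  0  1  0  1  0  1  0  1  2  0  1
P-positions are exactly the n with G(n) = 0.

0, 2, 4, 6, 9, 11, 13, 15, 18, 20, 22, 24, 27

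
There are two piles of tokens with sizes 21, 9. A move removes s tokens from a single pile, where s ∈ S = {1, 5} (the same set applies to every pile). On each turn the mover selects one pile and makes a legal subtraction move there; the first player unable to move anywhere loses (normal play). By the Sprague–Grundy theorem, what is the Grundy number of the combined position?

All piles use S = {1, 5}:
G(0) = 0
G(1) = mex{0} = 1
G(2) = mex{1} = 0
G(3) = mex{0} = 1
G(4) = mex{1} = 0
G(5) = mex{0,0} = 1
G(6) = mex{1,1} = 0
G(7) = mex{0,0} = 1
G(8) = mex{1,1} = 0
G(9) = mex{0,0} = 1
G(10) = mex{1,1} = 0
G(11) = mex{0,0} = 1
G(12) = mex{1,1} = 0
G(13) = mex{0,0} = 1
G(14) = mex{1,1} = 0
G(15) = mex{0,0} = 1
G(16) = mex{1,1} = 0
G(17) = mex{0,0} = 1
G(18) = mex{1,1} = 0
G(19) = mex{0,0} = 1
G(20) = mex{1,1} = 0
G(21) = mex{0,0} = 1
Pile A: G(21) = 1.
Pile B: G(9) = 1.
Combined Grundy value = 1 ⊕ 1 = 0.

0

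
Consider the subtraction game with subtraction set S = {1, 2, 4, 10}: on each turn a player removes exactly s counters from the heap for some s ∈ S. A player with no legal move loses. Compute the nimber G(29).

2

n :  0  1  2  3  4  5  6  7  8  9 10 11 12 13 14 15 16 17 18 19 20 21 22 23 24 25 26 27 28 29
G :  0  1  2  0  1  2  0  1  2  0  1  2  0  1  2  0  1  2  0  1  2  0  1  2  0  1  2  0  1  2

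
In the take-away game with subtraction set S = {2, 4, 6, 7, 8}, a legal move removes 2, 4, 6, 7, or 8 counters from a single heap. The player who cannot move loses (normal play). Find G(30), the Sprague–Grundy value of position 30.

0

G(0) = 0
G(1) = mex{} = 0
G(2) = mex{0} = 1
G(3) = mex{0} = 1
G(4) = mex{1,0} = 2
G(5) = mex{1,0} = 2
G(6) = mex{2,1,0} = 3
G(7) = mex{2,1,0,0} = 3
G(8) = mex{3,2,1,0,0} = 4
G(9) = mex{3,2,1,1,0} = 4
G(10) = mex{4,3,2,1,1} = 0
G(11) = mex{4,3,2,2,1} = 0
G(12) = mex{0,4,3,2,2} = 1
G(13) = mex{0,4,3,3,2} = 1
G(14) = mex{1,0,4,3,3} = 2
G(15) = mex{1,0,4,4,3} = 2
G(16) = mex{2,1,0,4,4} = 3
G(17) = mex{2,1,0,0,4} = 3
G(18) = mex{3,2,1,0,0} = 4
G(19) = mex{3,2,1,1,0} = 4
G(20) = mex{4,3,2,1,1} = 0
G(21) = mex{4,3,2,2,1} = 0
G(22) = mex{0,4,3,2,2} = 1
G(23) = mex{0,4,3,3,2} = 1
G(24) = mex{1,0,4,3,3} = 2
G(25) = mex{1,0,4,4,3} = 2
G(26) = mex{2,1,0,4,4} = 3
G(27) = mex{2,1,0,0,4} = 3
G(28) = mex{3,2,1,0,0} = 4
G(29) = mex{3,2,1,1,0} = 4
G(30) = mex{4,3,2,1,1} = 0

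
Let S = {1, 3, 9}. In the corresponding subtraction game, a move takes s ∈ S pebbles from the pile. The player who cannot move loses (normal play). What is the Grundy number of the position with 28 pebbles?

0

G(0) = 0
G(1) = mex{0} = 1
G(2) = mex{1} = 0
G(3) = mex{0,0} = 1
G(4) = mex{1,1} = 0
G(5) = mex{0,0} = 1
G(6) = mex{1,1} = 0
G(7) = mex{0,0} = 1
G(8) = mex{1,1} = 0
G(9) = mex{0,0,0} = 1
G(10) = mex{1,1,1} = 0
G(11) = mex{0,0,0} = 1
G(12) = mex{1,1,1} = 0
G(13) = mex{0,0,0} = 1
G(14) = mex{1,1,1} = 0
G(15) = mex{0,0,0} = 1
G(16) = mex{1,1,1} = 0
G(17) = mex{0,0,0} = 1
G(18) = mex{1,1,1} = 0
G(19) = mex{0,0,0} = 1
G(20) = mex{1,1,1} = 0
G(21) = mex{0,0,0} = 1
G(22) = mex{1,1,1} = 0
G(23) = mex{0,0,0} = 1
G(24) = mex{1,1,1} = 0
G(25) = mex{0,0,0} = 1
G(26) = mex{1,1,1} = 0
G(27) = mex{0,0,0} = 1
G(28) = mex{1,1,1} = 0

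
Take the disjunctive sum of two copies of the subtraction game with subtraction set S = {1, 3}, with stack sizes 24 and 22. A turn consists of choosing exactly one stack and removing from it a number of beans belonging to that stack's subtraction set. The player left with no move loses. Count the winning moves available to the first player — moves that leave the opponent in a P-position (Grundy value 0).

All stacks use S = {1, 3}:
n :  0  1  2  3  4  5  6  7  8  9 10 11 12 13 14 15 16 17 18 19 20 21 22 23 24
G :  0  1  0  1  0  1  0  1  0  1  0  1  0  1  0  1  0  1  0  1  0  1  0  1  0
Stack A: G(24) = 0.
Stack B: G(22) = 0.
Combined Grundy value = 0 ⊕ 0 = 0.
A winning move leaves total XOR = 0, i.e. changes one component's Grundy value g to g ⊕ X where X is the current total.
Stack A: target g' = 0⊕0 = 0, but every legal move changes the Grundy value (mex property), so 0 moves.
Stack B: target g' = 0⊕0 = 0, but every legal move changes the Grundy value (mex property), so 0 moves.

0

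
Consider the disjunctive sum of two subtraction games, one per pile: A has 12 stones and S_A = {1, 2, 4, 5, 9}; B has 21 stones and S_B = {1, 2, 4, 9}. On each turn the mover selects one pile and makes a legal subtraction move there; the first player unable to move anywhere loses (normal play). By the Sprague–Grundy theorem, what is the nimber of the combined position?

Pile A, S = {1, 2, 4, 5, 9}:
G(0) = 0
G(1) = mex{0} = 1
G(2) = mex{1,0} = 2
G(3) = mex{2,1} = 0
G(4) = mex{0,2,0} = 1
G(5) = mex{1,0,1,0} = 2
G(6) = mex{2,1,2,1} = 0
G(7) = mex{0,2,0,2} = 1
G(8) = mex{1,0,1,0} = 2
G(9) = mex{2,1,2,1,0} = 3
G(10) = mex{3,2,0,2,1} = 4
G(11) = mex{4,3,1,0,2} = 5
G(12) = mex{5,4,2,1,0} = 3
G_A(12) = 3.
Pile B, S = {1, 2, 4, 9}:
G(0) = 0
G(1) = mex{0} = 1
G(2) = mex{1,0} = 2
G(3) = mex{2,1} = 0
G(4) = mex{0,2,0} = 1
G(5) = mex{1,0,1} = 2
G(6) = mex{2,1,2} = 0
G(7) = mex{0,2,0} = 1
G(8) = mex{1,0,1} = 2
G(9) = mex{2,1,2,0} = 3
G(10) = mex{3,2,0,1} = 4
G(11) = mex{4,3,1,2} = 0
G(12) = mex{0,4,2,0} = 1
G(13) = mex{1,0,3,1} = 2
G(14) = mex{2,1,4,2} = 0
G(15) = mex{0,2,0,0} = 1
G(16) = mex{1,0,1,1} = 2
G(17) = mex{2,1,2,2} = 0
G(18) = mex{0,2,0,3} = 1
G(19) = mex{1,0,1,4} = 2
G(20) = mex{2,1,2,0} = 3
G(21) = mex{3,2,0,1} = 4
G_B(21) = 4.
Combined Grundy value = 3 ⊕ 4 = 7.

7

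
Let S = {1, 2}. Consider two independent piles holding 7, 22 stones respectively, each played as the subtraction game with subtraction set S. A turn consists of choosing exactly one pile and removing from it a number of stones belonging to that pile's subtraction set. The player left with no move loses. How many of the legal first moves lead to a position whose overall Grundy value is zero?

All piles use S = {1, 2}:
G(0) = 0
G(1) = mex{0} = 1
G(2) = mex{1,0} = 2
G(3) = mex{2,1} = 0
G(4) = mex{0,2} = 1
G(5) = mex{1,0} = 2
G(6) = mex{2,1} = 0
G(7) = mex{0,2} = 1
G(8) = mex{1,0} = 2
G(9) = mex{2,1} = 0
G(10) = mex{0,2} = 1
G(11) = mex{1,0} = 2
G(12) = mex{2,1} = 0
G(13) = mex{0,2} = 1
G(14) = mex{1,0} = 2
G(15) = mex{2,1} = 0
G(16) = mex{0,2} = 1
G(17) = mex{1,0} = 2
G(18) = mex{2,1} = 0
G(19) = mex{0,2} = 1
G(20) = mex{1,0} = 2
G(21) = mex{2,1} = 0
G(22) = mex{0,2} = 1
Pile A: G(7) = 1.
Pile B: G(22) = 1.
Combined Grundy value = 1 ⊕ 1 = 0.
A winning move leaves total XOR = 0, i.e. changes one component's Grundy value g to g ⊕ X where X is the current total.
Pile A: target g' = 1⊕0 = 1, but every legal move changes the Grundy value (mex property), so 0 moves.
Pile B: target g' = 1⊕0 = 1, but every legal move changes the Grundy value (mex property), so 0 moves.

0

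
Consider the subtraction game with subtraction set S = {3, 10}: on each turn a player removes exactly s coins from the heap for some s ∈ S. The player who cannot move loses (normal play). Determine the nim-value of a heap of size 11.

n :  0  1  2  3  4  5  6  7  8  9 10 11
G :  0  0  0  1  1  1  0  0  0  1  1  1

1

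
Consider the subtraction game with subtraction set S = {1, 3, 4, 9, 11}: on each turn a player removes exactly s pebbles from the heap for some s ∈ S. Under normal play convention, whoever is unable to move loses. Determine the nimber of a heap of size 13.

G(0) = 0
G(1) = mex{0} = 1
G(2) = mex{1} = 0
G(3) = mex{0,0} = 1
G(4) = mex{1,1,0} = 2
G(5) = mex{2,0,1} = 3
G(6) = mex{3,1,0} = 2
G(7) = mex{2,2,1} = 0
G(8) = mex{0,3,2} = 1
G(9) = mex{1,2,3,0} = 4
G(10) = mex{4,0,2,1} = 3
G(11) = mex{3,1,0,0,0} = 2
G(12) = mex{2,4,1,1,1} = 0
G(13) = mex{0,3,4,2,0} = 1

1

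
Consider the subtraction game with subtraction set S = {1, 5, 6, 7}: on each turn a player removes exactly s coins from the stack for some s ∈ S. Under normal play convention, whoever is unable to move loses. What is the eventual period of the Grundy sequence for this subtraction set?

12

n :  0  1  2  3  4  5  6  7  8  9 10 11 12 13 14 15 16 17 18 19 20 21 22 23 24 25
G :  0  1  0  1  0  1  2  3  2  3  2  3  0  1  0  1  0  1  2  3  2  3  2  3  0  1
G(n+12) = G(n) holds for n = 0,…,6 (a full window of length max(S) = 7), so the sequence is purely periodic with period 12.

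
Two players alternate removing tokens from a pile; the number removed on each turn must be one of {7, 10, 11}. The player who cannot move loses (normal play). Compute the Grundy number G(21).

0

n :  0  1  2  3  4  5  6  7  8  9 10 11 12 13 14 15 16 17 18 19 20 21
G :  0  0  0  0  0  0  0  1  1  1  1  1  1  1  2  2  2  2  0  0  0  0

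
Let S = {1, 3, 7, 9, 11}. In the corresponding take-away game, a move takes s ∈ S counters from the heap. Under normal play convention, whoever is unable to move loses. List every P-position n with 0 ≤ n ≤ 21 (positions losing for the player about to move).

0, 2, 4, 6, 8, 10, 12, 14, 16, 18, 20

n :  0  1  2  3  4  5  6  7  8  9 10 11 12 13 14 15 16 17 18 19 20 21
G :  0  1  0  1  0  1  0  1  0  1  0  1  0  1  0  1  0  1  0  1  0  1
P-positions are exactly the n with G(n) = 0.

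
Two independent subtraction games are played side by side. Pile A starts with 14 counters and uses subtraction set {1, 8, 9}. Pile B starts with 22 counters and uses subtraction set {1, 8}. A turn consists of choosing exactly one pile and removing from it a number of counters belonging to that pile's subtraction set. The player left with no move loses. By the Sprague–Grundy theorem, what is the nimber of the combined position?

Pile A, S = {1, 8, 9}:
G(0) = 0
G(1) = mex{0} = 1
G(2) = mex{1} = 0
G(3) = mex{0} = 1
G(4) = mex{1} = 0
G(5) = mex{0} = 1
G(6) = mex{1} = 0
G(7) = mex{0} = 1
G(8) = mex{1,0} = 2
G(9) = mex{2,1,0} = 3
G(10) = mex{3,0,1} = 2
G(11) = mex{2,1,0} = 3
G(12) = mex{3,0,1} = 2
G(13) = mex{2,1,0} = 3
G(14) = mex{3,0,1} = 2
G_A(14) = 2.
Pile B, S = {1, 8}:
G(0) = 0
G(1) = mex{0} = 1
G(2) = mex{1} = 0
G(3) = mex{0} = 1
G(4) = mex{1} = 0
G(5) = mex{0} = 1
G(6) = mex{1} = 0
G(7) = mex{0} = 1
G(8) = mex{1,0} = 2
G(9) = mex{2,1} = 0
G(10) = mex{0,0} = 1
G(11) = mex{1,1} = 0
G(12) = mex{0,0} = 1
G(13) = mex{1,1} = 0
G(14) = mex{0,0} = 1
G(15) = mex{1,1} = 0
G(16) = mex{0,2} = 1
G(17) = mex{1,0} = 2
G(18) = mex{2,1} = 0
G(19) = mex{0,0} = 1
G(20) = mex{1,1} = 0
G(21) = mex{0,0} = 1
G(22) = mex{1,1} = 0
G_B(22) = 0.
Combined Grundy value = 2 ⊕ 0 = 2.

2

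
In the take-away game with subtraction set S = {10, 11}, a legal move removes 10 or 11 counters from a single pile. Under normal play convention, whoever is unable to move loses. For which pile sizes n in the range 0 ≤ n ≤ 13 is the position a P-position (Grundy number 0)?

0, 1, 2, 3, 4, 5, 6, 7, 8, 9

G(0) = 0
G(1) = mex{} = 0
G(2) = mex{} = 0
G(3) = mex{} = 0
G(4) = mex{} = 0
G(5) = mex{} = 0
G(6) = mex{} = 0
G(7) = mex{} = 0
G(8) = mex{} = 0
G(9) = mex{} = 0
G(10) = mex{0} = 1
G(11) = mex{0,0} = 1
G(12) = mex{0,0} = 1
G(13) = mex{0,0} = 1
P-positions are exactly the n with G(n) = 0.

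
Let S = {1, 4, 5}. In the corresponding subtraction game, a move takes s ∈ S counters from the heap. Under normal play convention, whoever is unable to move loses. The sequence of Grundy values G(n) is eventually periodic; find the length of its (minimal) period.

8

G(0) = 0
G(1) = mex{0} = 1
G(2) = mex{1} = 0
G(3) = mex{0} = 1
G(4) = mex{1,0} = 2
G(5) = mex{2,1,0} = 3
G(6) = mex{3,0,1} = 2
G(7) = mex{2,1,0} = 3
G(8) = mex{3,2,1} = 0
G(9) = mex{0,3,2} = 1
G(10) = mex{1,2,3} = 0
G(11) = mex{0,3,2} = 1
G(12) = mex{1,0,3} = 2
G(13) = mex{2,1,0} = 3
G(14) = mex{3,0,1} = 2
G(15) = mex{2,1,0} = 3
G(16) = mex{3,2,1} = 0
G(17) = mex{0,3,2} = 1
G(n+8) = G(n) holds for n = 0,…,4 (a full window of length max(S) = 5), so the sequence is purely periodic with period 8.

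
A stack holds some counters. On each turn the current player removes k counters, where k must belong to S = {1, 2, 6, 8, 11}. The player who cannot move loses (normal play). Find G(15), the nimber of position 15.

n :  0  1  2  3  4  5  6  7  8  9 10 11 12 13 14 15
G :  0  1  2  0  1  2  3  0  1  2  0  1  2  3  4  5

5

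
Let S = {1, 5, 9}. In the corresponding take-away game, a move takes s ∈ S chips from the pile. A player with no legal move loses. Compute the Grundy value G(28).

0

G(0) = 0
G(1) = mex{0} = 1
G(2) = mex{1} = 0
G(3) = mex{0} = 1
G(4) = mex{1} = 0
G(5) = mex{0,0} = 1
G(6) = mex{1,1} = 0
G(7) = mex{0,0} = 1
G(8) = mex{1,1} = 0
G(9) = mex{0,0,0} = 1
G(10) = mex{1,1,1} = 0
G(11) = mex{0,0,0} = 1
G(12) = mex{1,1,1} = 0
G(13) = mex{0,0,0} = 1
G(14) = mex{1,1,1} = 0
G(15) = mex{0,0,0} = 1
G(16) = mex{1,1,1} = 0
G(17) = mex{0,0,0} = 1
G(18) = mex{1,1,1} = 0
G(19) = mex{0,0,0} = 1
G(20) = mex{1,1,1} = 0
G(21) = mex{0,0,0} = 1
G(22) = mex{1,1,1} = 0
G(23) = mex{0,0,0} = 1
G(24) = mex{1,1,1} = 0
G(25) = mex{0,0,0} = 1
G(26) = mex{1,1,1} = 0
G(27) = mex{0,0,0} = 1
G(28) = mex{1,1,1} = 0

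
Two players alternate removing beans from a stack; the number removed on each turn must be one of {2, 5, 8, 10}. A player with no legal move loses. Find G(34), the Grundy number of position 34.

G(0) = 0
G(1) = mex{} = 0
G(2) = mex{0} = 1
G(3) = mex{0} = 1
G(4) = mex{1} = 0
G(5) = mex{1,0} = 2
G(6) = mex{0,0} = 1
G(7) = mex{2,1} = 0
G(8) = mex{1,1,0} = 2
G(9) = mex{0,0,0} = 1
G(10) = mex{2,2,1,0} = 3
G(11) = mex{1,1,1,0} = 2
G(12) = mex{3,0,0,1} = 2
G(13) = mex{2,2,2,1} = 0
G(14) = mex{2,1,1,0} = 3
G(15) = mex{0,3,0,2} = 1
G(16) = mex{3,2,2,1} = 0
G(17) = mex{1,2,1,0} = 3
G(18) = mex{0,0,3,2} = 1
G(19) = mex{3,3,2,1} = 0
G(20) = mex{1,1,2,3} = 0
G(21) = mex{0,0,0,2} = 1
G(22) = mex{0,3,3,2} = 1
G(23) = mex{1,1,1,0} = 2
G(24) = mex{1,0,0,3} = 2
G(25) = mex{2,0,3,1} = 4
G(26) = mex{2,1,1,0} = 3
G(27) = mex{4,1,0,3} = 2
G(28) = mex{3,2,0,1} = 4
G(29) = mex{2,2,1,0} = 3
G(30) = mex{4,4,1,0} = 2
G(31) = mex{3,3,2,1} = 0
G(32) = mex{2,2,2,1} = 0
G(33) = mex{0,4,4,2} = 1
G(34) = mex{0,3,3,2} = 1

1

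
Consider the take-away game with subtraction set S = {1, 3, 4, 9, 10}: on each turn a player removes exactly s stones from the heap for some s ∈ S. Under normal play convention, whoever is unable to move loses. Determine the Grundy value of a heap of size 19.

n :  0  1  2  3  4  5  6  7  8  9 10 11 12 13 14 15 16 17 18 19
G :  0  1  0  1  2  3  2  0  1  4  3  2  3  0  1  0  1  2  3  2

2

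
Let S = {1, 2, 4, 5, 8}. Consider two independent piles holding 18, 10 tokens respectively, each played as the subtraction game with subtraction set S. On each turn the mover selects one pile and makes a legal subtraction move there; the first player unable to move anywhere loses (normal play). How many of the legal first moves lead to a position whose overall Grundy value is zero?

5

All piles use S = {1, 2, 4, 5, 8}:
G(0) = 0
G(1) = mex{0} = 1
G(2) = mex{1,0} = 2
G(3) = mex{2,1} = 0
G(4) = mex{0,2,0} = 1
G(5) = mex{1,0,1,0} = 2
G(6) = mex{2,1,2,1} = 0
G(7) = mex{0,2,0,2} = 1
G(8) = mex{1,0,1,0,0} = 2
G(9) = mex{2,1,2,1,1} = 0
G(10) = mex{0,2,0,2,2} = 1
G(11) = mex{1,0,1,0,0} = 2
G(12) = mex{2,1,2,1,1} = 0
G(13) = mex{0,2,0,2,2} = 1
G(14) = mex{1,0,1,0,0} = 2
G(15) = mex{2,1,2,1,1} = 0
G(16) = mex{0,2,0,2,2} = 1
G(17) = mex{1,0,1,0,0} = 2
G(18) = mex{2,1,2,1,1} = 0
Pile A: G(18) = 0.
Pile B: G(10) = 1.
Combined Grundy value = 0 ⊕ 1 = 1.
A winning move leaves total XOR = 0, i.e. changes one component's Grundy value g to g ⊕ X where X is the current total.
Pile A: need g' = 0⊕1 = 1. Options: 18−1→G=2, 18−2→G=1, 18−4→G=2, 18−5→G=1, 18−8→G=1. Hits: 3.
Pile B: need g' = 1⊕1 = 0. Options: 10−1→G=0, 10−2→G=2, 10−4→G=0, 10−5→G=2, 10−8→G=2. Hits: 2.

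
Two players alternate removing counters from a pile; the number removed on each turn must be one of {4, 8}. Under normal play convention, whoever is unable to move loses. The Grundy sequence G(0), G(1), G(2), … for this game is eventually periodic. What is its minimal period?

G(0) = 0
G(1) = mex{} = 0
G(2) = mex{} = 0
G(3) = mex{} = 0
G(4) = mex{0} = 1
G(5) = mex{0} = 1
G(6) = mex{0} = 1
G(7) = mex{0} = 1
G(8) = mex{1,0} = 2
G(9) = mex{1,0} = 2
G(10) = mex{1,0} = 2
G(11) = mex{1,0} = 2
G(12) = mex{2,1} = 0
G(13) = mex{2,1} = 0
G(14) = mex{2,1} = 0
G(15) = mex{2,1} = 0
G(16) = mex{0,2} = 1
G(17) = mex{0,2} = 1
G(18) = mex{0,2} = 1
G(19) = mex{0,2} = 1
G(20) = mex{1,0} = 2
G(21) = mex{1,0} = 2
G(22) = mex{1,0} = 2
G(23) = mex{1,0} = 2
G(24) = mex{2,1} = 0
G(25) = mex{2,1} = 0
G(n+12) = G(n) holds for n = 0,…,7 (a full window of length max(S) = 8), so the sequence is purely periodic with period 12.

12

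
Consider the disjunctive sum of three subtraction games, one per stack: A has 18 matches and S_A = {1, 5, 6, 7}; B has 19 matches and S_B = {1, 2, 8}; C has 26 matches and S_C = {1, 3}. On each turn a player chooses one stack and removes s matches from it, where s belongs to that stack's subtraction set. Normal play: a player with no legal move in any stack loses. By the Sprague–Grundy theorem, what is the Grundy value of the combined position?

3

Stack A, S = {1, 5, 6, 7}:
n :  0  1  2  3  4  5  6  7  8  9 10 11 12 13 14 15 16 17 18
G :  0  1  0  1  0  1  2  3  2  3  2  3  0  1  0  1  0  1  2
G_A(18) = 2.
Stack B, S = {1, 2, 8}:
G(0) = 0
G(1) = mex{0} = 1
G(2) = mex{1,0} = 2
G(3) = mex{2,1} = 0
G(4) = mex{0,2} = 1
G(5) = mex{1,0} = 2
G(6) = mex{2,1} = 0
G(7) = mex{0,2} = 1
G(8) = mex{1,0,0} = 2
G(9) = mex{2,1,1} = 0
G(10) = mex{0,2,2} = 1
G(11) = mex{1,0,0} = 2
G(12) = mex{2,1,1} = 0
G(13) = mex{0,2,2} = 1
G(14) = mex{1,0,0} = 2
G(15) = mex{2,1,1} = 0
G(16) = mex{0,2,2} = 1
G(17) = mex{1,0,0} = 2
G(18) = mex{2,1,1} = 0
G(19) = mex{0,2,2} = 1
G_B(19) = 1.
Stack C, S = {1, 3}:
G(0) = 0
G(1) = mex{0} = 1
G(2) = mex{1} = 0
G(3) = mex{0,0} = 1
G(4) = mex{1,1} = 0
G(5) = mex{0,0} = 1
G(6) = mex{1,1} = 0
G(7) = mex{0,0} = 1
G(8) = mex{1,1} = 0
G(9) = mex{0,0} = 1
G(10) = mex{1,1} = 0
G(11) = mex{0,0} = 1
G(12) = mex{1,1} = 0
G(13) = mex{0,0} = 1
G(14) = mex{1,1} = 0
G(15) = mex{0,0} = 1
G(16) = mex{1,1} = 0
G(17) = mex{0,0} = 1
G(18) = mex{1,1} = 0
G(19) = mex{0,0} = 1
G(20) = mex{1,1} = 0
G(21) = mex{0,0} = 1
G(22) = mex{1,1} = 0
G(23) = mex{0,0} = 1
G(24) = mex{1,1} = 0
G(25) = mex{0,0} = 1
G(26) = mex{1,1} = 0
G_C(26) = 0.
Combined Grundy value = 2 ⊕ 1 ⊕ 0 = 3.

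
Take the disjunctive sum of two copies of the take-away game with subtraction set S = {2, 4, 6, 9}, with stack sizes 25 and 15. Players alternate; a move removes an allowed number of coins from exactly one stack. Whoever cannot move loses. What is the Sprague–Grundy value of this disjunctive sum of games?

All stacks use S = {2, 4, 6, 9}:
G(0) = 0
G(1) = mex{} = 0
G(2) = mex{0} = 1
G(3) = mex{0} = 1
G(4) = mex{1,0} = 2
G(5) = mex{1,0} = 2
G(6) = mex{2,1,0} = 3
G(7) = mex{2,1,0} = 3
G(8) = mex{3,2,1} = 0
G(9) = mex{3,2,1,0} = 4
G(10) = mex{0,3,2,0} = 1
G(11) = mex{4,3,2,1} = 0
G(12) = mex{1,0,3,1} = 2
G(13) = mex{0,4,3,2} = 1
G(14) = mex{2,1,0,2} = 3
G(15) = mex{1,0,4,3} = 2
G(16) = mex{3,2,1,3} = 0
G(17) = mex{2,1,0,0} = 3
G(18) = mex{0,3,2,4} = 1
G(19) = mex{3,2,1,1} = 0
G(20) = mex{1,0,3,0} = 2
G(21) = mex{0,3,2,2} = 1
G(22) = mex{2,1,0,1} = 3
G(23) = mex{1,0,3,3} = 2
G(24) = mex{3,2,1,2} = 0
G(25) = mex{2,1,0,0} = 3
Stack A: G(25) = 3.
Stack B: G(15) = 2.
Combined Grundy value = 3 ⊕ 2 = 1.

1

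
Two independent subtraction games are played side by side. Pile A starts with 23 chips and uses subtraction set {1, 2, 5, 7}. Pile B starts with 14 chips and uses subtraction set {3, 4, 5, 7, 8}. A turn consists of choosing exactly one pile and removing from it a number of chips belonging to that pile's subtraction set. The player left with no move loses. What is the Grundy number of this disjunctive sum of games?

3

Pile A, S = {1, 2, 5, 7}:
n :  0  1  2  3  4  5  6  7  8  9 10 11 12 13 14 15 16 17 18 19 20 21 22 23
G :  0  1  2  0  1  2  0  1  2  0  1  2  0  1  2  0  1  2  0  1  2  0  1  2
G_A(23) = 2.
Pile B, S = {3, 4, 5, 7, 8}:
n :  0  1  2  3  4  5  6  7  8  9 10 11 12 13 14
G :  0  0  0  1  1  1  2  2  2  3  3  0  0  0  1
G_B(14) = 1.
Combined Grundy value = 2 ⊕ 1 = 3.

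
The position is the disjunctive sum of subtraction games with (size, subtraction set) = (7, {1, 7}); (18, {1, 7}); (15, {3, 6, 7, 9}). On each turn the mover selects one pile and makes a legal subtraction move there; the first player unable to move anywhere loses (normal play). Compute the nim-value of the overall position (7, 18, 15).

0

Pile A, S = {1, 7}:
G(0) = 0
G(1) = mex{0} = 1
G(2) = mex{1} = 0
G(3) = mex{0} = 1
G(4) = mex{1} = 0
G(5) = mex{0} = 1
G(6) = mex{1} = 0
G(7) = mex{0,0} = 1
G_A(7) = 1.
Pile B, S = {1, 7}:
G(0) = 0
G(1) = mex{0} = 1
G(2) = mex{1} = 0
G(3) = mex{0} = 1
G(4) = mex{1} = 0
G(5) = mex{0} = 1
G(6) = mex{1} = 0
G(7) = mex{0,0} = 1
G(8) = mex{1,1} = 0
G(9) = mex{0,0} = 1
G(10) = mex{1,1} = 0
G(11) = mex{0,0} = 1
G(12) = mex{1,1} = 0
G(13) = mex{0,0} = 1
G(14) = mex{1,1} = 0
G(15) = mex{0,0} = 1
G(16) = mex{1,1} = 0
G(17) = mex{0,0} = 1
G(18) = mex{1,1} = 0
G_B(18) = 0.
Pile C, S = {3, 6, 7, 9}:
n :  0  1  2  3  4  5  6  7  8  9 10 11 12 13 14 15
G :  0  0  0  1  1  1  2  2  2  3  3  3  0  0  0  1
G_C(15) = 1.
Combined Grundy value = 1 ⊕ 0 ⊕ 1 = 0.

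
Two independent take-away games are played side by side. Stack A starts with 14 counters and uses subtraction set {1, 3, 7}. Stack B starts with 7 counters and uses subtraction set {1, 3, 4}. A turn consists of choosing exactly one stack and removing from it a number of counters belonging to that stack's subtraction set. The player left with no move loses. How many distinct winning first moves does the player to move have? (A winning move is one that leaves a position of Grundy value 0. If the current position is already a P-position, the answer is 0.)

0

Stack A, S = {1, 3, 7}:
G(0) = 0
G(1) = mex{0} = 1
G(2) = mex{1} = 0
G(3) = mex{0,0} = 1
G(4) = mex{1,1} = 0
G(5) = mex{0,0} = 1
G(6) = mex{1,1} = 0
G(7) = mex{0,0,0} = 1
G(8) = mex{1,1,1} = 0
G(9) = mex{0,0,0} = 1
G(10) = mex{1,1,1} = 0
G(11) = mex{0,0,0} = 1
G(12) = mex{1,1,1} = 0
G(13) = mex{0,0,0} = 1
G(14) = mex{1,1,1} = 0
G_A(14) = 0.
Stack B, S = {1, 3, 4}:
G(0) = 0
G(1) = mex{0} = 1
G(2) = mex{1} = 0
G(3) = mex{0,0} = 1
G(4) = mex{1,1,0} = 2
G(5) = mex{2,0,1} = 3
G(6) = mex{3,1,0} = 2
G(7) = mex{2,2,1} = 0
G_B(7) = 0.
Combined Grundy value = 0 ⊕ 0 = 0.
A winning move leaves total XOR = 0, i.e. changes one component's Grundy value g to g ⊕ X where X is the current total.
Stack A: target g' = 0⊕0 = 0, but every legal move changes the Grundy value (mex property), so 0 moves.
Stack B: target g' = 0⊕0 = 0, but every legal move changes the Grundy value (mex property), so 0 moves.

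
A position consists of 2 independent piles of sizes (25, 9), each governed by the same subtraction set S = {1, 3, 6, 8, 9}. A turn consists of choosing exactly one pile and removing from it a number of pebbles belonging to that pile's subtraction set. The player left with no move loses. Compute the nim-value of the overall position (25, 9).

All piles use S = {1, 3, 6, 8, 9}:
G(0) = 0
G(1) = mex{0} = 1
G(2) = mex{1} = 0
G(3) = mex{0,0} = 1
G(4) = mex{1,1} = 0
G(5) = mex{0,0} = 1
G(6) = mex{1,1,0} = 2
G(7) = mex{2,0,1} = 3
G(8) = mex{3,1,0,0} = 2
G(9) = mex{2,2,1,1,0} = 3
G(10) = mex{3,3,0,0,1} = 2
G(11) = mex{2,2,1,1,0} = 3
G(12) = mex{3,3,2,0,1} = 4
G(13) = mex{4,2,3,1,0} = 5
G(14) = mex{5,3,2,2,1} = 0
G(15) = mex{0,4,3,3,2} = 1
G(16) = mex{1,5,2,2,3} = 0
G(17) = mex{0,0,3,3,2} = 1
G(18) = mex{1,1,4,2,3} = 0
G(19) = mex{0,0,5,3,2} = 1
G(20) = mex{1,1,0,4,3} = 2
G(21) = mex{2,0,1,5,4} = 3
G(22) = mex{3,1,0,0,5} = 2
G(23) = mex{2,2,1,1,0} = 3
G(24) = mex{3,3,0,0,1} = 2
G(25) = mex{2,2,1,1,0} = 3
Pile A: G(25) = 3.
Pile B: G(9) = 3.
Combined Grundy value = 3 ⊕ 3 = 0.

0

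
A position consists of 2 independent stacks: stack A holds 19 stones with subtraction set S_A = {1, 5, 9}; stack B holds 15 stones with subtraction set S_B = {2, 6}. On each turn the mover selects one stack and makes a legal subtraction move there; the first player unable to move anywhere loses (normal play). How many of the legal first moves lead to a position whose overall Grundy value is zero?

Stack A, S = {1, 5, 9}:
G(0) = 0
G(1) = mex{0} = 1
G(2) = mex{1} = 0
G(3) = mex{0} = 1
G(4) = mex{1} = 0
G(5) = mex{0,0} = 1
G(6) = mex{1,1} = 0
G(7) = mex{0,0} = 1
G(8) = mex{1,1} = 0
G(9) = mex{0,0,0} = 1
G(10) = mex{1,1,1} = 0
G(11) = mex{0,0,0} = 1
G(12) = mex{1,1,1} = 0
G(13) = mex{0,0,0} = 1
G(14) = mex{1,1,1} = 0
G(15) = mex{0,0,0} = 1
G(16) = mex{1,1,1} = 0
G(17) = mex{0,0,0} = 1
G(18) = mex{1,1,1} = 0
G(19) = mex{0,0,0} = 1
G_A(19) = 1.
Stack B, S = {2, 6}:
n :  0  1  2  3  4  5  6  7  8  9 10 11 12 13 14 15
G :  0  0  1  1  0  0  1  1  0  0  1  1  0  0  1  1
G_B(15) = 1.
Combined Grundy value = 1 ⊕ 1 = 0.
A winning move leaves total XOR = 0, i.e. changes one component's Grundy value g to g ⊕ X where X is the current total.
Stack A: target g' = 1⊕0 = 1, but every legal move changes the Grundy value (mex property), so 0 moves.
Stack B: target g' = 1⊕0 = 1, but every legal move changes the Grundy value (mex property), so 0 moves.

0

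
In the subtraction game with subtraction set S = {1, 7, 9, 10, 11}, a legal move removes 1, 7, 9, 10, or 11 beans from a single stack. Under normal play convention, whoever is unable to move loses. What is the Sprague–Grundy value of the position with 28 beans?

G(0) = 0
G(1) = mex{0} = 1
G(2) = mex{1} = 0
G(3) = mex{0} = 1
G(4) = mex{1} = 0
G(5) = mex{0} = 1
G(6) = mex{1} = 0
G(7) = mex{0,0} = 1
G(8) = mex{1,1} = 0
G(9) = mex{0,0,0} = 1
G(10) = mex{1,1,1,0} = 2
G(11) = mex{2,0,0,1,0} = 3
G(12) = mex{3,1,1,0,1} = 2
G(13) = mex{2,0,0,1,0} = 3
G(14) = mex{3,1,1,0,1} = 2
G(15) = mex{2,0,0,1,0} = 3
G(16) = mex{3,1,1,0,1} = 2
G(17) = mex{2,2,0,1,0} = 3
G(18) = mex{3,3,1,0,1} = 2
G(19) = mex{2,2,2,1,0} = 3
G(20) = mex{3,3,3,2,1} = 0
G(21) = mex{0,2,2,3,2} = 1
G(22) = mex{1,3,3,2,3} = 0
G(23) = mex{0,2,2,3,2} = 1
G(24) = mex{1,3,3,2,3} = 0
G(25) = mex{0,2,2,3,2} = 1
G(26) = mex{1,3,3,2,3} = 0
G(27) = mex{0,0,2,3,2} = 1
G(28) = mex{1,1,3,2,3} = 0

0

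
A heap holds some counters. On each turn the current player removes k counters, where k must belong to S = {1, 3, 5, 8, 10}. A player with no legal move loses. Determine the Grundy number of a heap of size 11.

n :  0  1  2  3  4  5  6  7  8  9 10 11
G :  0  1  0  1  0  1  0  1  2  3  2  3

3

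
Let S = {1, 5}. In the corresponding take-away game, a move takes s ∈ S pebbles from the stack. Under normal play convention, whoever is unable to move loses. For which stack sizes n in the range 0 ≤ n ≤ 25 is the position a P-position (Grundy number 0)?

G(0) = 0
G(1) = mex{0} = 1
G(2) = mex{1} = 0
G(3) = mex{0} = 1
G(4) = mex{1} = 0
G(5) = mex{0,0} = 1
G(6) = mex{1,1} = 0
G(7) = mex{0,0} = 1
G(8) = mex{1,1} = 0
G(9) = mex{0,0} = 1
G(10) = mex{1,1} = 0
G(11) = mex{0,0} = 1
G(12) = mex{1,1} = 0
G(13) = mex{0,0} = 1
G(14) = mex{1,1} = 0
G(15) = mex{0,0} = 1
G(16) = mex{1,1} = 0
G(17) = mex{0,0} = 1
G(18) = mex{1,1} = 0
G(19) = mex{0,0} = 1
G(20) = mex{1,1} = 0
G(21) = mex{0,0} = 1
G(22) = mex{1,1} = 0
G(23) = mex{0,0} = 1
G(24) = mex{1,1} = 0
G(25) = mex{0,0} = 1
P-positions are exactly the n with G(n) = 0.

0, 2, 4, 6, 8, 10, 12, 14, 16, 18, 20, 22, 24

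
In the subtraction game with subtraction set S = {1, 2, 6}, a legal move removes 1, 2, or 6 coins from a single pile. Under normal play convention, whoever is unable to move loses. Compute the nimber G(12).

G(0) = 0
G(1) = mex{0} = 1
G(2) = mex{1,0} = 2
G(3) = mex{2,1} = 0
G(4) = mex{0,2} = 1
G(5) = mex{1,0} = 2
G(6) = mex{2,1,0} = 3
G(7) = mex{3,2,1} = 0
G(8) = mex{0,3,2} = 1
G(9) = mex{1,0,0} = 2
G(10) = mex{2,1,1} = 0
G(11) = mex{0,2,2} = 1
G(12) = mex{1,0,3} = 2

2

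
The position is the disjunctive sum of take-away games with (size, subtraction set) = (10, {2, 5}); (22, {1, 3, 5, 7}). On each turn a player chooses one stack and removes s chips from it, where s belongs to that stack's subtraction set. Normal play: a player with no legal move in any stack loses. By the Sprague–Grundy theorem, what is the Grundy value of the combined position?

Stack A, S = {2, 5}:
n :  0  1  2  3  4  5  6  7  8  9 10
G :  0  0  1  1  0  2  1  0  0  1  1
G_A(10) = 1.
Stack B, S = {1, 3, 5, 7}:
n :  0  1  2  3  4  5  6  7  8  9 10 11 12 13 14 15 16 17 18 19 20 21 22
G :  0  1  0  1  0  1  0  1  0  1  0  1  0  1  0  1  0  1  0  1  0  1  0
G_B(22) = 0.
Combined Grundy value = 1 ⊕ 0 = 1.

1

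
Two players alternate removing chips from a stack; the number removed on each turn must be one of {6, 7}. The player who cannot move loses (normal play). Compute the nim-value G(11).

1

n :  0  1  2  3  4  5  6  7  8  9 10 11
G :  0  0  0  0  0  0  1  1  1  1  1  1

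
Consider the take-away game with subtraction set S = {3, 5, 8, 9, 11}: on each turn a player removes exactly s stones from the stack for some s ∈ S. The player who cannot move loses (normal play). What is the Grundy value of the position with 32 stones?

G(0) = 0
G(1) = mex{} = 0
G(2) = mex{} = 0
G(3) = mex{0} = 1
G(4) = mex{0} = 1
G(5) = mex{0,0} = 1
G(6) = mex{1,0} = 2
G(7) = mex{1,0} = 2
G(8) = mex{1,1,0} = 2
G(9) = mex{2,1,0,0} = 3
G(10) = mex{2,1,0,0} = 3
G(11) = mex{2,2,1,0,0} = 3
G(12) = mex{3,2,1,1,0} = 4
G(13) = mex{3,2,1,1,0} = 4
G(14) = mex{3,3,2,1,1} = 0
G(15) = mex{4,3,2,2,1} = 0
G(16) = mex{4,3,2,2,1} = 0
G(17) = mex{0,4,3,2,2} = 1
G(18) = mex{0,4,3,3,2} = 1
G(19) = mex{0,0,3,3,2} = 1
G(20) = mex{1,0,4,3,3} = 2
G(21) = mex{1,0,4,4,3} = 2
G(22) = mex{1,1,0,4,3} = 2
G(23) = mex{2,1,0,0,4} = 3
G(24) = mex{2,1,0,0,4} = 3
G(25) = mex{2,2,1,0,0} = 3
G(26) = mex{3,2,1,1,0} = 4
G(27) = mex{3,2,1,1,0} = 4
G(28) = mex{3,3,2,1,1} = 0
G(29) = mex{4,3,2,2,1} = 0
G(30) = mex{4,3,2,2,1} = 0
G(31) = mex{0,4,3,2,2} = 1
G(32) = mex{0,4,3,3,2} = 1

1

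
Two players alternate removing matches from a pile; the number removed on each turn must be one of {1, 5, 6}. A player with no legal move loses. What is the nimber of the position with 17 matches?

n :  0  1  2  3  4  5  6  7  8  9 10 11 12 13 14 15 16 17
G :  0  1  0  1  0  1  2  3  2  3  2  0  1  0  1  0  1  2

2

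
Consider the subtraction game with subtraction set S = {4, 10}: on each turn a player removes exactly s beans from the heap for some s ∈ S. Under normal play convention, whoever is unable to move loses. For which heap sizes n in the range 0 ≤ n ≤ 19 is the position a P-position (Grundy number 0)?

0, 1, 2, 3, 8, 9, 14, 15, 16, 17

G(0) = 0
G(1) = mex{} = 0
G(2) = mex{} = 0
G(3) = mex{} = 0
G(4) = mex{0} = 1
G(5) = mex{0} = 1
G(6) = mex{0} = 1
G(7) = mex{0} = 1
G(8) = mex{1} = 0
G(9) = mex{1} = 0
G(10) = mex{1,0} = 2
G(11) = mex{1,0} = 2
G(12) = mex{0,0} = 1
G(13) = mex{0,0} = 1
G(14) = mex{2,1} = 0
G(15) = mex{2,1} = 0
G(16) = mex{1,1} = 0
G(17) = mex{1,1} = 0
G(18) = mex{0,0} = 1
G(19) = mex{0,0} = 1
P-positions are exactly the n with G(n) = 0.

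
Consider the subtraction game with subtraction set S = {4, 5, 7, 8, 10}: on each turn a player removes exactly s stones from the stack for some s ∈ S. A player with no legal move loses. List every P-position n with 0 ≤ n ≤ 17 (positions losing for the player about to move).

0, 1, 2, 3, 14, 15, 16, 17

G(0) = 0
G(1) = mex{} = 0
G(2) = mex{} = 0
G(3) = mex{} = 0
G(4) = mex{0} = 1
G(5) = mex{0,0} = 1
G(6) = mex{0,0} = 1
G(7) = mex{0,0,0} = 1
G(8) = mex{1,0,0,0} = 2
G(9) = mex{1,1,0,0} = 2
G(10) = mex{1,1,0,0,0} = 2
G(11) = mex{1,1,1,0,0} = 2
G(12) = mex{2,1,1,1,0} = 3
G(13) = mex{2,2,1,1,0} = 3
G(14) = mex{2,2,1,1,1} = 0
G(15) = mex{2,2,2,1,1} = 0
G(16) = mex{3,2,2,2,1} = 0
G(17) = mex{3,3,2,2,1} = 0
P-positions are exactly the n with G(n) = 0.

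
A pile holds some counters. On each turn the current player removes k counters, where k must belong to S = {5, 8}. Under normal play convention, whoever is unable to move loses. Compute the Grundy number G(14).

G(0) = 0
G(1) = mex{} = 0
G(2) = mex{} = 0
G(3) = mex{} = 0
G(4) = mex{} = 0
G(5) = mex{0} = 1
G(6) = mex{0} = 1
G(7) = mex{0} = 1
G(8) = mex{0,0} = 1
G(9) = mex{0,0} = 1
G(10) = mex{1,0} = 2
G(11) = mex{1,0} = 2
G(12) = mex{1,0} = 2
G(13) = mex{1,1} = 0
G(14) = mex{1,1} = 0

0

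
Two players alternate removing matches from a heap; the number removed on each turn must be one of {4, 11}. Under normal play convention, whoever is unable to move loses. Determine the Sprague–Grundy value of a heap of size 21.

1

G(0) = 0
G(1) = mex{} = 0
G(2) = mex{} = 0
G(3) = mex{} = 0
G(4) = mex{0} = 1
G(5) = mex{0} = 1
G(6) = mex{0} = 1
G(7) = mex{0} = 1
G(8) = mex{1} = 0
G(9) = mex{1} = 0
G(10) = mex{1} = 0
G(11) = mex{1,0} = 2
G(12) = mex{0,0} = 1
G(13) = mex{0,0} = 1
G(14) = mex{0,0} = 1
G(15) = mex{2,1} = 0
G(16) = mex{1,1} = 0
G(17) = mex{1,1} = 0
G(18) = mex{1,1} = 0
G(19) = mex{0,0} = 1
G(20) = mex{0,0} = 1
G(21) = mex{0,0} = 1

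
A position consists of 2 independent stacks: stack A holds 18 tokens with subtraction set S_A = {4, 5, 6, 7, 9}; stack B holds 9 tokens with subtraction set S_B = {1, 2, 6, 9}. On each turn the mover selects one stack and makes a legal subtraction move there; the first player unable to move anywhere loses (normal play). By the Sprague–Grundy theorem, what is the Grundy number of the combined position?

Stack A, S = {4, 5, 6, 7, 9}:
G(0) = 0
G(1) = mex{} = 0
G(2) = mex{} = 0
G(3) = mex{} = 0
G(4) = mex{0} = 1
G(5) = mex{0,0} = 1
G(6) = mex{0,0,0} = 1
G(7) = mex{0,0,0,0} = 1
G(8) = mex{1,0,0,0} = 2
G(9) = mex{1,1,0,0,0} = 2
G(10) = mex{1,1,1,0,0} = 2
G(11) = mex{1,1,1,1,0} = 2
G(12) = mex{2,1,1,1,0} = 3
G(13) = mex{2,2,1,1,1} = 0
G(14) = mex{2,2,2,1,1} = 0
G(15) = mex{2,2,2,2,1} = 0
G(16) = mex{3,2,2,2,1} = 0
G(17) = mex{0,3,2,2,2} = 1
G(18) = mex{0,0,3,2,2} = 1
G_A(18) = 1.
Stack B, S = {1, 2, 6, 9}:
G(0) = 0
G(1) = mex{0} = 1
G(2) = mex{1,0} = 2
G(3) = mex{2,1} = 0
G(4) = mex{0,2} = 1
G(5) = mex{1,0} = 2
G(6) = mex{2,1,0} = 3
G(7) = mex{3,2,1} = 0
G(8) = mex{0,3,2} = 1
G(9) = mex{1,0,0,0} = 2
G_B(9) = 2.
Combined Grundy value = 1 ⊕ 2 = 3.

3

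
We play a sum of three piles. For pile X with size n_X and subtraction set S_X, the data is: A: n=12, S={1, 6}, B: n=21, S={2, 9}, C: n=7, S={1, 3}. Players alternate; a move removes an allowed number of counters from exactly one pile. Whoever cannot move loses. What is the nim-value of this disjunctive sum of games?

1

Pile A, S = {1, 6}:
G(0) = 0
G(1) = mex{0} = 1
G(2) = mex{1} = 0
G(3) = mex{0} = 1
G(4) = mex{1} = 0
G(5) = mex{0} = 1
G(6) = mex{1,0} = 2
G(7) = mex{2,1} = 0
G(8) = mex{0,0} = 1
G(9) = mex{1,1} = 0
G(10) = mex{0,0} = 1
G(11) = mex{1,1} = 0
G(12) = mex{0,2} = 1
G_A(12) = 1.
Pile B, S = {2, 9}:
G(0) = 0
G(1) = mex{} = 0
G(2) = mex{0} = 1
G(3) = mex{0} = 1
G(4) = mex{1} = 0
G(5) = mex{1} = 0
G(6) = mex{0} = 1
G(7) = mex{0} = 1
G(8) = mex{1} = 0
G(9) = mex{1,0} = 2
G(10) = mex{0,0} = 1
G(11) = mex{2,1} = 0
G(12) = mex{1,1} = 0
G(13) = mex{0,0} = 1
G(14) = mex{0,0} = 1
G(15) = mex{1,1} = 0
G(16) = mex{1,1} = 0
G(17) = mex{0,0} = 1
G(18) = mex{0,2} = 1
G(19) = mex{1,1} = 0
G(20) = mex{1,0} = 2
G(21) = mex{0,0} = 1
G_B(21) = 1.
Pile C, S = {1, 3}:
n : 0 1 2 3 4 5 6 7
G : 0 1 0 1 0 1 0 1
G_C(7) = 1.
Combined Grundy value = 1 ⊕ 1 ⊕ 1 = 1.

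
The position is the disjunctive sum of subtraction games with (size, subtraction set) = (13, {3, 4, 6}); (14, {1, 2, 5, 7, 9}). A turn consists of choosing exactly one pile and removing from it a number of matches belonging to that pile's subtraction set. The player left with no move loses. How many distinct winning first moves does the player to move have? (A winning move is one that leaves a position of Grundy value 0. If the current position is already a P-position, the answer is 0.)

Pile A, S = {3, 4, 6}:
G(0) = 0
G(1) = mex{} = 0
G(2) = mex{} = 0
G(3) = mex{0} = 1
G(4) = mex{0,0} = 1
G(5) = mex{0,0} = 1
G(6) = mex{1,0,0} = 2
G(7) = mex{1,1,0} = 2
G(8) = mex{1,1,0} = 2
G(9) = mex{2,1,1} = 0
G(10) = mex{2,2,1} = 0
G(11) = mex{2,2,1} = 0
G(12) = mex{0,2,2} = 1
G(13) = mex{0,0,2} = 1
G_A(13) = 1.
Pile B, S = {1, 2, 5, 7, 9}:
n :  0  1  2  3  4  5  6  7  8  9 10 11 12 13 14
G :  0  1  2  0  1  2  0  1  2  3  4  5  3  4  0
G_B(14) = 0.
Combined Grundy value = 1 ⊕ 0 = 1.
A winning move leaves total XOR = 0, i.e. changes one component's Grundy value g to g ⊕ X where X is the current total.
Pile A: need g' = 1⊕1 = 0. Options: 13−3→G=0, 13−4→G=0, 13−6→G=2. Hits: 2.
Pile B: need g' = 0⊕1 = 1. Options: 14−1→G=4, 14−2→G=3, 14−5→G=3, 14−7→G=1, 14−9→G=2. Hits: 1.

3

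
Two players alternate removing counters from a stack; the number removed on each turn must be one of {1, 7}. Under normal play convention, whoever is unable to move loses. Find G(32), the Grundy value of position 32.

0

G(0) = 0
G(1) = mex{0} = 1
G(2) = mex{1} = 0
G(3) = mex{0} = 1
G(4) = mex{1} = 0
G(5) = mex{0} = 1
G(6) = mex{1} = 0
G(7) = mex{0,0} = 1
G(8) = mex{1,1} = 0
G(9) = mex{0,0} = 1
G(10) = mex{1,1} = 0
G(11) = mex{0,0} = 1
G(12) = mex{1,1} = 0
G(13) = mex{0,0} = 1
G(14) = mex{1,1} = 0
G(15) = mex{0,0} = 1
G(16) = mex{1,1} = 0
G(17) = mex{0,0} = 1
G(18) = mex{1,1} = 0
G(19) = mex{0,0} = 1
G(20) = mex{1,1} = 0
G(21) = mex{0,0} = 1
G(22) = mex{1,1} = 0
G(23) = mex{0,0} = 1
G(24) = mex{1,1} = 0
G(25) = mex{0,0} = 1
G(26) = mex{1,1} = 0
G(27) = mex{0,0} = 1
G(28) = mex{1,1} = 0
G(29) = mex{0,0} = 1
G(30) = mex{1,1} = 0
G(31) = mex{0,0} = 1
G(32) = mex{1,1} = 0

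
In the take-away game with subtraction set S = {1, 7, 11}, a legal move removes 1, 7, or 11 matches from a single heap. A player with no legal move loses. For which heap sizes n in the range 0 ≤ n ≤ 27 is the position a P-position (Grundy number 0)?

0, 2, 4, 6, 8, 10, 12, 14, 16, 18, 20, 22, 24, 26

G(0) = 0
G(1) = mex{0} = 1
G(2) = mex{1} = 0
G(3) = mex{0} = 1
G(4) = mex{1} = 0
G(5) = mex{0} = 1
G(6) = mex{1} = 0
G(7) = mex{0,0} = 1
G(8) = mex{1,1} = 0
G(9) = mex{0,0} = 1
G(10) = mex{1,1} = 0
G(11) = mex{0,0,0} = 1
G(12) = mex{1,1,1} = 0
G(13) = mex{0,0,0} = 1
G(14) = mex{1,1,1} = 0
G(15) = mex{0,0,0} = 1
G(16) = mex{1,1,1} = 0
G(17) = mex{0,0,0} = 1
G(18) = mex{1,1,1} = 0
G(19) = mex{0,0,0} = 1
G(20) = mex{1,1,1} = 0
G(21) = mex{0,0,0} = 1
G(22) = mex{1,1,1} = 0
G(23) = mex{0,0,0} = 1
G(24) = mex{1,1,1} = 0
G(25) = mex{0,0,0} = 1
G(26) = mex{1,1,1} = 0
G(27) = mex{0,0,0} = 1
P-positions are exactly the n with G(n) = 0.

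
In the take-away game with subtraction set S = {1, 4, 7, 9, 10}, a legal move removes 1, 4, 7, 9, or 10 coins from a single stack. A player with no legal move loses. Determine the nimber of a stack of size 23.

2

n :  0  1  2  3  4  5  6  7  8  9 10 11 12 13 14 15 16 17 18 19 20 21 22 23
G :  0  1  0  1  2  0  1  2  0  1  2  3  2  0  1  2  0  1  2  0  1  0  1  2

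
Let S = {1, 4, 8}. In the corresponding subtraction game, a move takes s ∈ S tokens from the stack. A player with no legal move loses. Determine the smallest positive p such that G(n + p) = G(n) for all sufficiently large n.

n :  0  1  2  3  4  5  6  7  8  9 10 11 12 13 14 15 16 17 18 19 20 21 22 23 24 25
G :  0  1  0  1  2  0  1  0  1  2  3  2  0  1  0  1  2  0  1  0  1  2  3  2  0  1
G(n+12) = G(n) holds for n = 0,…,7 (a full window of length max(S) = 8), so the sequence is purely periodic with period 12.

12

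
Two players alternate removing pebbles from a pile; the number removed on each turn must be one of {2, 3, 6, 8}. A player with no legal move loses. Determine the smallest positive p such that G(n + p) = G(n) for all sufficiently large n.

n :  0  1  2  3  4  5  6  7  8  9 10 11 12 13 14 15 16 17 18 19 20 21 22 23 24 25 26 27 28 29
G :  0  0  1  1  2  0  3  1  2  2  0  3  1  2  0  0  1  1  2  0  3  1  2  2  0  3  1  2  0  0
G(n+14) = G(n) holds for n = 0,…,7 (a full window of length max(S) = 8), so the sequence is purely periodic with period 14.

14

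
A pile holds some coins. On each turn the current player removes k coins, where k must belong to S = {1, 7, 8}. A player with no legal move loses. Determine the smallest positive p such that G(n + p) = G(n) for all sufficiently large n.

n :  0  1  2  3  4  5  6  7  8  9 10 11 12 13 14 15 16 17 18 19 20 21 22 23 24 25 26 27 28 29 30 31
G :  0  1  0  1  0  1  0  1  2  3  2  3  2  3  2  0  1  0  1  0  1  0  1  2  3  2  3  2  3  2  0  1
G(n+15) = G(n) holds for n = 0,…,7 (a full window of length max(S) = 8), so the sequence is purely periodic with period 15.

15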